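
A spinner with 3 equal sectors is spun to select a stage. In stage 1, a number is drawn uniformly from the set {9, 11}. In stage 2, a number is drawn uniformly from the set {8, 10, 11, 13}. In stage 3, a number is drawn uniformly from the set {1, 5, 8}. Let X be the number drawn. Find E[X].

E[X | stage 1] = (9+11)/2 = 10.
E[X | stage 2] = (8+10+11+13)/4 = 21/2.
E[X | stage 3] = (1+5+8)/3 = 14/3.
By the law of total expectation,
E[X] = (1/3)·(10) + (1/3)·(21/2) + (1/3)·(14/3) = 151/18.

151/18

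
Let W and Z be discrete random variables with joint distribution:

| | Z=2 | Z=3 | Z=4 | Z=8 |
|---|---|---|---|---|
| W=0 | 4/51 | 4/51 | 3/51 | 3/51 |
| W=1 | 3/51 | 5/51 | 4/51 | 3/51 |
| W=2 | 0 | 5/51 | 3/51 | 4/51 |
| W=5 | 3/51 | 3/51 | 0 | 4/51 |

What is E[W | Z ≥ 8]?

31/14

P(Z ≥ 8) = 14/51.
Σ W·P over the event = 0·(3/51) + 1·(3/51) + 2·(4/51) + 5·(4/51) = 31/51.
E[W | Z ≥ 8] = (31/51) / (14/51) = 31/14.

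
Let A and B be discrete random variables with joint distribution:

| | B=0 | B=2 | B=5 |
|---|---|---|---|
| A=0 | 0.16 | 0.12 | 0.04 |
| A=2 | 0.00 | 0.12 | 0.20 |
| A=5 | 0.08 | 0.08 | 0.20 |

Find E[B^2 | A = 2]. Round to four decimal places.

P(A = 2) = 0.32.
Summing B^2·P(A=x,B=y) over the conditioning event gives 5.48.
E[B^2 | A = 2] = (5.48) / (0.32) = 17.1250.

17.1250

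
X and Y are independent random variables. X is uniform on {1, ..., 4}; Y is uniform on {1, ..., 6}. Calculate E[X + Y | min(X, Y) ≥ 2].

P(min(X, Y) ≥ 2) = 5/8.
Summing (X+Y)·P(x,y) over outcomes with min(X, Y) ≥ 2 gives 35/8.
E[X + Y | min(X, Y) ≥ 2] = (35/8) / (5/8) = 7.

7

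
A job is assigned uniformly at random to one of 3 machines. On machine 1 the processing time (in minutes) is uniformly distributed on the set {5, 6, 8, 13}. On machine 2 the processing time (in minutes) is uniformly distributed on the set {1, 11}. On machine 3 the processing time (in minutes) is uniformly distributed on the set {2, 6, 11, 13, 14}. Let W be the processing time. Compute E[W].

E[W | machine 1] = (5+6+8+13)/4 = 8.
E[W | machine 2] = (1+11)/2 = 6.
E[W | machine 3] = (2+6+11+13+14)/5 = 46/5.
By the law of total expectation,
E[W] = (1/3)·(8) + (1/3)·(6) + (1/3)·(46/5) = 116/15.

116/15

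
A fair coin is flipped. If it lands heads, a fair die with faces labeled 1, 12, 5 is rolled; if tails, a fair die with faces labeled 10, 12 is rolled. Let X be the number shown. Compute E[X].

17/2

E[X | heads] = (1+12+5)/3 = 6.
E[X | tails] = (10+12)/2 = 11.
E[X] = (1/2)·(6) + (1/2)·(11) = 17/2.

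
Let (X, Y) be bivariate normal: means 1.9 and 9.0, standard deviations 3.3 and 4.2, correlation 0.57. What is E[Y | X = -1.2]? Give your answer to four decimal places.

The regression of Y on X has slope ρ·σ_Y/σ_X and passes through (μ_X, μ_Y).
E[Y | X=-1.2] = 9.0 + (0.57)·(4.2/3.3)·(-1.2 − (1.9)) = 9.0 + (0.72545)·(-3.1) = 6.7511.

6.7511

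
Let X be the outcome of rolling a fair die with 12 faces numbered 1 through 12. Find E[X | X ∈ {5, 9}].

P(X ∈ {5, 9}) = 1/6.
Σ over the event: 5·1/12 + 9·1/12 = 7/6.
E[X | X ∈ {5, 9}] = (7/6) / (1/6) = 7.

7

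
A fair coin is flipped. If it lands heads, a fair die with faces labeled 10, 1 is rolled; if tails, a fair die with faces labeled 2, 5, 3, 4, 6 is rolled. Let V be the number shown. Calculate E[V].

19/4

E[V | heads] = (10+1)/2 = 11/2.
E[V | tails] = (2+5+3+4+6)/5 = 4.
E[V] = (1/2)·(11/2) + (1/2)·(4) = 19/4.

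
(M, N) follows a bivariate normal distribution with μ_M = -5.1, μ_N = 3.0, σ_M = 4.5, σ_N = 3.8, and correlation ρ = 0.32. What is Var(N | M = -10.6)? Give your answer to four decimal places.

The conditional variance in a bivariate normal is σ_N²(1 − ρ²), independent of x.
Var(N | M=-10.6) = (3.8)²·(1 − (0.32)²) = 14.44·0.8976 = 12.9613.

12.9613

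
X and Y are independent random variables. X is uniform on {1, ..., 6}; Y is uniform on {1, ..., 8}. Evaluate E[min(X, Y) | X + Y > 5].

P(X + Y > 5) = 19/24.
Summing min(X,Y)·P(x,y) over outcomes with X + Y > 5 gives 5/2.
E[min(X, Y) | X + Y > 5] = (5/2) / (19/24) = 60/19.

60/19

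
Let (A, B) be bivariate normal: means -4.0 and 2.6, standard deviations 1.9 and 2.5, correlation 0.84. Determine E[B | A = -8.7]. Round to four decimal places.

-2.5947

The regression of B on A has slope ρ·σ_B/σ_A and passes through (μ_A, μ_B).
E[B | A=-8.7] = 2.6 + (0.84)·(2.5/1.9)·(-8.7 − (-4.0)) = 2.6 + (1.10526)·(-4.7) = -2.5947.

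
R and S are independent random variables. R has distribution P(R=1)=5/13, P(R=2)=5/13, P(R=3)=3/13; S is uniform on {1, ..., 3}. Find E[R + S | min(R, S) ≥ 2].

39/8

P(min(R, S) ≥ 2) = 16/39.
Summing (R+S)·P(x,y) over outcomes with min(R, S) ≥ 2 gives 2.
E[R + S | min(R, S) ≥ 2] = (2) / (16/39) = 39/8.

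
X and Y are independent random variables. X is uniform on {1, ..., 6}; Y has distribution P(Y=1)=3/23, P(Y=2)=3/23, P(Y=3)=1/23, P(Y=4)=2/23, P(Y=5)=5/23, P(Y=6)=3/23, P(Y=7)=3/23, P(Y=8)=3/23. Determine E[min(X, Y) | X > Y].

89/39

P(X > Y) = 13/46.
Summing min(X,Y)·P(x,y) over outcomes with X > Y gives 89/138.
E[min(X, Y) | X > Y] = (89/138) / (13/46) = 89/39.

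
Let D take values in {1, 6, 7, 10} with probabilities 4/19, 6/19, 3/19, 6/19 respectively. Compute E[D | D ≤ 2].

P(D ≤ 2) = 4/19.
Σ over the event: 1·4/19 = 4/19.
E[D | D ≤ 2] = (4/19) / (4/19) = 1.

1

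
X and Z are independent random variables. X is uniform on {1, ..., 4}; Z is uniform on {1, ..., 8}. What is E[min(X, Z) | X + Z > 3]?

67/29

P(X + Z > 3) = 29/32.
Summing min(X,Z)·P(x,y) over outcomes with X + Z > 3 gives 67/32.
E[min(X, Z) | X + Z > 3] = (67/32) / (29/32) = 67/29.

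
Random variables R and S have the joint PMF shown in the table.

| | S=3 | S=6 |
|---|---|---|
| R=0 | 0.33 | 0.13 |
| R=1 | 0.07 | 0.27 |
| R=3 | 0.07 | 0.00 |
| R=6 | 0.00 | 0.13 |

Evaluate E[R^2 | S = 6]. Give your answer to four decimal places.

P(S = 6) = 0.53.
Σ R^2·P over the event = 0·(0.13) + 1·(0.27) + 36·(0.13) = 4.95.
E[R^2 | S = 6] = (4.95) / (0.53) = 9.3396.

9.3396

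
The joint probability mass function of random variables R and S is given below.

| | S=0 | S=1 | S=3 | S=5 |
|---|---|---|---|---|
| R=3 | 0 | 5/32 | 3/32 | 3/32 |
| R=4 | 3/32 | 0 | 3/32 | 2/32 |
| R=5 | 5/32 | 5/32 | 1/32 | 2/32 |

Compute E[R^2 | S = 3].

P(S = 3) = 7/32.
Σ R^2·P over the event = 9·(3/32) + 16·(3/32) + 25·(1/32) = 25/8.
E[R^2 | S = 3] = (25/8) / (7/32) = 100/7.

100/7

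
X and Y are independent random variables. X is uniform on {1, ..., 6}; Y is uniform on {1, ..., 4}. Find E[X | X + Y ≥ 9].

P(X + Y ≥ 9) = 1/8.
Summing X·P(x,y) over outcomes with X + Y ≥ 9 gives 17/24.
E[X | X + Y ≥ 9] = (17/24) / (1/8) = 17/3.

17/3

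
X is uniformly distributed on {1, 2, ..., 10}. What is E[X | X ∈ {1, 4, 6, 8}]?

19/4

P(X ∈ {1, 4, 6, 8}) = 2/5.
Σ over the event: 1·1/10 + 4·1/10 + 6·1/10 + 8·1/10 = 19/10.
E[X | X ∈ {1, 4, 6, 8}] = (19/10) / (2/5) = 19/4.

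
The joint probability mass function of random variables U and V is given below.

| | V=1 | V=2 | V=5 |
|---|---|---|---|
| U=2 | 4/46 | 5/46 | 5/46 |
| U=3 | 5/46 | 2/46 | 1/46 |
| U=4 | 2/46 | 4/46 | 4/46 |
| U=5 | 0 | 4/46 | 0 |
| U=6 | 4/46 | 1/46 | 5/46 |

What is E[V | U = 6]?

31/10

P(U = 6) = 5/23.
Σ V·P over the event = 1·(4/46) + 2·(1/46) + 5·(5/46) = 31/46.
E[V | U = 6] = (31/46) / (5/23) = 31/10.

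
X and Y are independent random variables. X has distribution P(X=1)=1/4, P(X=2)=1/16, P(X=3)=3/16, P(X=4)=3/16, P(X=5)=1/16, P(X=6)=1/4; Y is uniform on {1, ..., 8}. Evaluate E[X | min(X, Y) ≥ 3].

50/11

P(min(X, Y) ≥ 3) = 33/64.
Summing X·P(x,y) over outcomes with min(X, Y) ≥ 3 gives 75/32.
E[X | min(X, Y) ≥ 3] = (75/32) / (33/64) = 50/11.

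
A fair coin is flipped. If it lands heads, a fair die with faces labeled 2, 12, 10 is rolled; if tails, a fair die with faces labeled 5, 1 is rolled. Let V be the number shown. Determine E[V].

E[V | heads] = (2+12+10)/3 = 8.
E[V | tails] = (5+1)/2 = 3.
E[V] = (1/2)·(8) + (1/2)·(3) = 11/2.

11/2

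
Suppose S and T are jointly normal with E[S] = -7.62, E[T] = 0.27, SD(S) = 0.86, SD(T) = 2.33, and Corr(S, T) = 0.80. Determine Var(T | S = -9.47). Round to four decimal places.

Var(T | S=x) = (1 − ρ²)·σ_T².
Var(T | S=-9.47) = (2.33)²·(1 − (0.80)²) = 5.4289·0.36 = 1.9544.

1.9544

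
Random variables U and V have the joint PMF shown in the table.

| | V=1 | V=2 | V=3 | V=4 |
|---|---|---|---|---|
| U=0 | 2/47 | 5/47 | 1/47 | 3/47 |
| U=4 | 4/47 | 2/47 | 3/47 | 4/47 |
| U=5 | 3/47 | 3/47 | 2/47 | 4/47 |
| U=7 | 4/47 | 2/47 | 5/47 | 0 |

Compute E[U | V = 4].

36/11

P(V = 4) = 11/47.
Summing U·P(U=x,V=y) over the conditioning event gives 36/47.
E[U | V = 4] = (36/47) / (11/47) = 36/11.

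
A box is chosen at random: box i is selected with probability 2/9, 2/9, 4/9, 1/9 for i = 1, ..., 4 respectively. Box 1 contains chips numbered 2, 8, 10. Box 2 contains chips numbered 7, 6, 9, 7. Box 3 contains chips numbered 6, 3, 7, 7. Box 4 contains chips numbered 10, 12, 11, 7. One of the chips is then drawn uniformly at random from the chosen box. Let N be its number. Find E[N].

365/54

E[N | box 1] = (2+8+10)/3 = 20/3.
E[N | box 2] = (7+6+9+7)/4 = 29/4.
E[N | box 3] = (6+3+7+7)/4 = 23/4.
E[N | box 4] = (10+12+11+7)/4 = 10.
E[N] = (2/9)·(20/3) + (2/9)·(29/4) + (4/9)·(23/4) + (1/9)·(10) = 365/54.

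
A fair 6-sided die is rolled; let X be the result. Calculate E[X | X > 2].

Given X > 2, X is equally likely to be any of {3, 4, 5, 6}.
E[X | X > 2] = (3 + 4 + 5 + 6) / 4 = 9/2.

9/2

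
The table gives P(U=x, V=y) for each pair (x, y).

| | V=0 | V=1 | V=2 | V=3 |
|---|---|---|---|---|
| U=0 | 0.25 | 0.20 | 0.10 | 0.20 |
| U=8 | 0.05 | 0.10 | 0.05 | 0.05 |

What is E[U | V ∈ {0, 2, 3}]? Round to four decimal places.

P(V ∈ {0, 2, 3}) = 0.70.
Σ U·P over the event = 0·(0.25) + 0·(0.10) + 0·(0.20) + 8·(0.05) + 8·(0.05) + 8·(0.05) = 1.20.
E[U | V ∈ {0, 2, 3}] = (1.20) / (0.70) = 1.7143.

1.7143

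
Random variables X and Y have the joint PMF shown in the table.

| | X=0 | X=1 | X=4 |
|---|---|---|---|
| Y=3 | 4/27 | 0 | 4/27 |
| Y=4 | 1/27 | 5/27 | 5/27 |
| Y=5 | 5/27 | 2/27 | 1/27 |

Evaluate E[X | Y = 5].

P(Y = 5) = 8/27.
Σ X·P over the event = 0·(5/27) + 1·(2/27) + 4·(1/27) = 2/9.
E[X | Y = 5] = (2/9) / (8/27) = 3/4.

3/4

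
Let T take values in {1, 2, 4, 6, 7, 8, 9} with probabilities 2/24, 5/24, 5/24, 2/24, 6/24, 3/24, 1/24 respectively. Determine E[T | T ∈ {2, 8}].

P(T ∈ {2, 8}) = 1/3.
Σ over the event: 2·5/24 + 8·1/8 = 17/12.
E[T | T ∈ {2, 8}] = (17/12) / (1/3) = 17/4.

17/4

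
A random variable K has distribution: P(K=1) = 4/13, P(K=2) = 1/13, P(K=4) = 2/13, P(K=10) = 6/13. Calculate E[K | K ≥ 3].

P(K ≥ 3) = 8/13.
Σ over the event: 4·2/13 + 10·6/13 = 68/13.
E[K | K ≥ 3] = (68/13) / (8/13) = 17/2.

17/2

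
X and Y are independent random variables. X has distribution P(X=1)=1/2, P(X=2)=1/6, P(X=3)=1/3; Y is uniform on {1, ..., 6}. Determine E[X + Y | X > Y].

21/5

P(X > Y) = 5/36.
Summing (X+Y)·P(x,y) over outcomes with X > Y gives 7/12.
E[X + Y | X > Y] = (7/12) / (5/36) = 21/5.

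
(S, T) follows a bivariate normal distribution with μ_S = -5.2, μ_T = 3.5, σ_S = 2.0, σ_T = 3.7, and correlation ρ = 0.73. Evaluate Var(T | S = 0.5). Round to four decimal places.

6.3946

For a bivariate normal, Var(T | S=x) = σ_T²(1 − ρ²).
Var(T | S=0.5) = (3.7)²·(1 − (0.73)²) = 13.69·0.4671 = 6.3946.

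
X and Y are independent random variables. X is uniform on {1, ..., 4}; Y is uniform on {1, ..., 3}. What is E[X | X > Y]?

10/3

Outcomes with X > Y: (2,1), (3,1), (3,2), (4,1), (4,2), (4,3), each with probability 1/12.
E[X | X > Y] = (2 + 3 + 3 + 4 + 4 + 4) / 6 = 10/3.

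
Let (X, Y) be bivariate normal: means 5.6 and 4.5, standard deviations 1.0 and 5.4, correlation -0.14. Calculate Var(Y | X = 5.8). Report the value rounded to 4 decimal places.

28.5885

For a bivariate normal, Var(Y | X=x) = σ_Y²(1 − ρ²).
Var(Y | X=5.8) = (5.4)²·(1 − (-0.14)²) = 29.16·0.9804 = 28.5885.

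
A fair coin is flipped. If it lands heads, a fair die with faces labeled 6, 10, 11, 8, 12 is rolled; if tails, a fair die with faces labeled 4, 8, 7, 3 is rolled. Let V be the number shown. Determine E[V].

E[V | heads] = (6+10+11+8+12)/5 = 47/5.
E[V | tails] = (4+8+7+3)/4 = 11/2.
By the law of total expectation,
E[V] = (1/2)·(47/5) + (1/2)·(11/2) = 149/20.

149/20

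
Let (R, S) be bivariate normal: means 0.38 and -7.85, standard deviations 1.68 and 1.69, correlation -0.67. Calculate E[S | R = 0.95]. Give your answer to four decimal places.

E[S | R=x] = μ_S + ρ(σ_S/σ_R)(x − μ_R) for jointly normal variables.
E[S | R=0.95] = -7.85 + (-0.67)·(1.69/1.68)·(0.95 − (0.38)) = -7.85 + (-0.67399)·(0.57) = -8.2342.

-8.2342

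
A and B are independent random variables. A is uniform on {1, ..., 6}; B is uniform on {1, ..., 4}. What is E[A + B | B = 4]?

15/2

Outcomes with B = 4: (1,4), (2,4), (3,4), (4,4), (5,4), (6,4), each with probability 1/24.
E[A + B | B = 4] = (5 + 6 + 7 + 8 + 9 + 10) / 6 = 15/2.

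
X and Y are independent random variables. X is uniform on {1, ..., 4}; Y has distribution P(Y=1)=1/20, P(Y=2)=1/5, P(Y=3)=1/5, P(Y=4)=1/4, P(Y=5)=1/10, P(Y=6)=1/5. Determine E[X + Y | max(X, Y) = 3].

P(max(X, Y) = 3) = 17/80.
Summing (X+Y)·P(x,y) over outcomes with max(X, Y) = 3 gives 21/20.
E[X + Y | max(X, Y) = 3] = (21/20) / (17/80) = 84/17.

84/17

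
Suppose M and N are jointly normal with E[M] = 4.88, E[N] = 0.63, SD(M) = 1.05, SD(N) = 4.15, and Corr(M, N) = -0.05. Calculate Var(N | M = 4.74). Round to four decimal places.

17.1794

Var(N | M=x) = (1 − ρ²)·σ_N².
Var(N | M=4.74) = (4.15)²·(1 − (-0.05)²) = 17.2225·0.9975 = 17.1794.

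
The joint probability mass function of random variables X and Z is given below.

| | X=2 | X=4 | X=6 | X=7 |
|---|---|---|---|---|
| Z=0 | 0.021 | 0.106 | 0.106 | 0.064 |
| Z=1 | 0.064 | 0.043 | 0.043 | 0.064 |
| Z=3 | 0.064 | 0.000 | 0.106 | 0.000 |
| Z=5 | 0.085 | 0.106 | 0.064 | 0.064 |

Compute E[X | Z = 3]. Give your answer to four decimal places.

4.4941

P(Z = 3) = 0.170.
Σ X·P over the event = 2·(0.064) + 6·(0.106) = 0.764.
E[X | Z = 3] = (0.764) / (0.170) = 4.4941.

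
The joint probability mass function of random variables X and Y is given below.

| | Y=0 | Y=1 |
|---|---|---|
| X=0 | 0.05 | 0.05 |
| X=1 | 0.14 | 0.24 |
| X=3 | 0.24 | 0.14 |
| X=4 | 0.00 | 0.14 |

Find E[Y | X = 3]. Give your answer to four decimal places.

P(X = 3) = 0.38.
Σ Y·P over the event = 0·(0.24) + 1·(0.14) = 0.14.
E[Y | X = 3] = (0.14) / (0.38) = 0.3684.

0.3684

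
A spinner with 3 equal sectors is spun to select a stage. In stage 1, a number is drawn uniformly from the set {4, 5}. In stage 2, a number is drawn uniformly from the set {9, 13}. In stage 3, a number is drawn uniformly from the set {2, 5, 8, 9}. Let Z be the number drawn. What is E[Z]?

43/6

E[Z | stage 1] = (4+5)/2 = 9/2.
E[Z | stage 2] = (9+13)/2 = 11.
E[Z | stage 3] = (2+5+8+9)/4 = 6.
E[Z] = (1/3)·(9/2) + (1/3)·(11) + (1/3)·(6) = 43/6.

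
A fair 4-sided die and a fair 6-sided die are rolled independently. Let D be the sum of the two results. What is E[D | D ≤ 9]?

134/23

P(D ≤ 9) = 23/24.
Σ over the event: 2·1/24 + 3·1/12 + 4·1/8 + 5·1/6 + 6·1/6 + 7·1/6 + 8·1/8 + 9·1/12 = 67/12.
E[D | D ≤ 9] = (67/12) / (23/24) = 134/23.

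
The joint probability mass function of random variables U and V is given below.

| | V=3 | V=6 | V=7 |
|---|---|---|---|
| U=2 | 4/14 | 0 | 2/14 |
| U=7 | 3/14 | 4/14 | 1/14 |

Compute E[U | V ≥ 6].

39/7

P(V ≥ 6) = 1/2.
Σ U·P over the event = 2·(2/14) + 7·(4/14) + 7·(1/14) = 39/14.
E[U | V ≥ 6] = (39/14) / (1/2) = 39/7.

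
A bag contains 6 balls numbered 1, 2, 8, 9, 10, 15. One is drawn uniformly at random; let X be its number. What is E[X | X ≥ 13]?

15

P(X ≥ 13) = 1/6.
Σ over the event: 15·1/6 = 5/2.
E[X | X ≥ 13] = (5/2) / (1/6) = 15.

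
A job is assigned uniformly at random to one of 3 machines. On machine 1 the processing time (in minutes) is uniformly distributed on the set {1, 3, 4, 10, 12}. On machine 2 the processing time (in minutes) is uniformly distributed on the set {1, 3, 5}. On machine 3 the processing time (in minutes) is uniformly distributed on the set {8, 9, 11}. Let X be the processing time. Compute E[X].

E[X | machine 1] = (1+3+4+10+12)/5 = 6.
E[X | machine 2] = (1+3+5)/3 = 3.
E[X | machine 3] = (8+9+11)/3 = 28/3.
By the law of total expectation,
E[X] = (1/3)·(6) + (1/3)·(3) + (1/3)·(28/3) = 55/9.

55/9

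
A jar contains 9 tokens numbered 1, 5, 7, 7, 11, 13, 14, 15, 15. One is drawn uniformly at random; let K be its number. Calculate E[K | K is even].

P(K is even) = 1/9.
Σ over the event: 14·1/9 = 14/9.
E[K | K is even] = (14/9) / (1/9) = 14.

14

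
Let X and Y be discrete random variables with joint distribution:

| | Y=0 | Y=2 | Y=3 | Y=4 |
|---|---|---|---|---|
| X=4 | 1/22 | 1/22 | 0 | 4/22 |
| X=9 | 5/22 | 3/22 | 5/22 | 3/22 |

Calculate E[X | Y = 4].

43/7

P(Y = 4) = 7/22.
Σ X·P over the event = 4·(4/22) + 9·(3/22) = 43/22.
E[X | Y = 4] = (43/22) / (7/22) = 43/7.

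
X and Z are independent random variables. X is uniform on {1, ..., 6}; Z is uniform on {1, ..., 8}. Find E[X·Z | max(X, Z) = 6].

216/11

P(max(X, Z) = 6) = 11/48.
Summing XZ·P(x,y) over outcomes with max(X, Z) = 6 gives 9/2.
E[X·Z | max(X, Z) = 6] = (9/2) / (11/48) = 216/11.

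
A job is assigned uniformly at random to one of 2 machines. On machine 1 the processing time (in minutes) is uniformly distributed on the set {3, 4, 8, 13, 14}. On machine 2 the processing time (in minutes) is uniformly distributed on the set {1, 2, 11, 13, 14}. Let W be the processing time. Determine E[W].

83/10

E[W | machine 1] = (3+4+8+13+14)/5 = 42/5.
E[W | machine 2] = (1+2+11+13+14)/5 = 41/5.
By the law of total expectation,
E[W] = (1/2)·(42/5) + (1/2)·(41/5) = 83/10.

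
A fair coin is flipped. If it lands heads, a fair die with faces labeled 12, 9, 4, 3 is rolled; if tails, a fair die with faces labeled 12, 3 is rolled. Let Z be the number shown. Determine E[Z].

29/4

E[Z | heads] = (12+9+4+3)/4 = 7.
E[Z | tails] = (12+3)/2 = 15/2.
By the law of total expectation,
E[Z] = (1/2)·(7) + (1/2)·(15/2) = 29/4.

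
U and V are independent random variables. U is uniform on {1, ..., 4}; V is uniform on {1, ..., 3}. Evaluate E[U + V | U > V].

5

Outcomes with U > V: (2,1), (3,1), (3,2), (4,1), (4,2), (4,3), each with probability 1/12.
E[U + V | U > V] = (3 + 4 + 5 + 5 + 6 + 7) / 6 = 5.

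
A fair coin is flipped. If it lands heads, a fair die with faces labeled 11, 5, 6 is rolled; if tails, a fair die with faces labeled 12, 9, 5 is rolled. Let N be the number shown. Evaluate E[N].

E[N | heads] = (11+5+6)/3 = 22/3.
E[N | tails] = (12+9+5)/3 = 26/3.
E[N] = (1/2)·(22/3) + (1/2)·(26/3) = 8.

8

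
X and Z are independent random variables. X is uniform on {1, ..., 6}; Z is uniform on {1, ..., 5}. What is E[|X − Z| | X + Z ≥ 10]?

Outcomes with X + Z ≥ 10: (5,5), (6,4), (6,5), each with probability 1/30.
E[|X − Z| | X + Z ≥ 10] = (0 + 2 + 1) / 3 = 1.

1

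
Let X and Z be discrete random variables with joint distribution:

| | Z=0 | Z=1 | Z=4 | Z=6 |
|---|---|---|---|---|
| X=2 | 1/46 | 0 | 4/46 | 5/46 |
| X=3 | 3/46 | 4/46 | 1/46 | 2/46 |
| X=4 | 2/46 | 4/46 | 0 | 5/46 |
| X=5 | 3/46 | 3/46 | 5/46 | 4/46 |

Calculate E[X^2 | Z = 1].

P(Z = 1) = 11/46.
Σ X^2·P over the event = 9·(4/46) + 16·(4/46) + 25·(3/46) = 175/46.
E[X^2 | Z = 1] = (175/46) / (11/46) = 175/11.

175/11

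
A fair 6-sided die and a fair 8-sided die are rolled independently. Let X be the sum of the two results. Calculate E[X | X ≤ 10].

132/19

P(X ≤ 10) = 19/24.
E[X | X ≤ 10] = (11/2) / (19/24) = 132/19.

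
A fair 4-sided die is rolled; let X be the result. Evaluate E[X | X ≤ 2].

Given X ≤ 2, X is equally likely to be any of {1, 2}.
E[X | X ≤ 2] = (1 + 2) / 2 = 3/2.

3/2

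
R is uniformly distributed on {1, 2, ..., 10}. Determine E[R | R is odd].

5

Given R is odd, R is equally likely to be any of {1, 3, 5, 7, 9}.
E[R | R is odd] = (1 + 3 + 5 + 7 + 9) / 5 = 5.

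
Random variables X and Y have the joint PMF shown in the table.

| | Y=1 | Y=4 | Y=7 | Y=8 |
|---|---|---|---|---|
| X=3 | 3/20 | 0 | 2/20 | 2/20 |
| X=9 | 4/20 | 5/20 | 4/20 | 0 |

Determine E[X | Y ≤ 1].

P(Y ≤ 1) = 7/20.
Σ X·P over the event = 3·(3/20) + 9·(4/20) = 9/4.
E[X | Y ≤ 1] = (9/4) / (7/20) = 45/7.

45/7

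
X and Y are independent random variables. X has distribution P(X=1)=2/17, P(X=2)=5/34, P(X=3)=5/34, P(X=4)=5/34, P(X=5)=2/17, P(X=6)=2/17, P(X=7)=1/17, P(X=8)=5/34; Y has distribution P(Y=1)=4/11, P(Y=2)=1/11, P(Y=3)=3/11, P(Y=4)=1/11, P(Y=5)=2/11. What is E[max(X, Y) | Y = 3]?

P(Y = 3) = 3/11.
Summing max(X,Y)·P(x,y) over outcomes with Y = 3 gives 240/187.
E[max(X, Y) | Y = 3] = (240/187) / (3/11) = 80/17.

80/17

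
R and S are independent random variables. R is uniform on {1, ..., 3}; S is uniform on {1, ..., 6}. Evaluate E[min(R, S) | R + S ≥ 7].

P(R + S ≥ 7) = 1/3.
Summing min(R,S)·P(x,y) over outcomes with R + S ≥ 7 gives 7/9.
E[min(R, S) | R + S ≥ 7] = (7/9) / (1/3) = 7/3.

7/3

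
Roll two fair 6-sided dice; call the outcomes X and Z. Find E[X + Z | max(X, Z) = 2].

10/3

Outcomes with max(X, Z) = 2: (1,2), (2,1), (2,2), each with probability 1/36.
E[X + Z | max(X, Z) = 2] = (3 + 3 + 4) / 3 = 10/3.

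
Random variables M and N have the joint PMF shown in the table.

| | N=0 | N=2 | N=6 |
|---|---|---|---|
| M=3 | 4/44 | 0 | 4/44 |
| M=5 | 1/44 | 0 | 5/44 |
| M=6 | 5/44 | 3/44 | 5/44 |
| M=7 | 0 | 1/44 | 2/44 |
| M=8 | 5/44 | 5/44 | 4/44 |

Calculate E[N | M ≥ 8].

17/7

P(M ≥ 8) = 7/22.
Σ N·P over the event = 0·(5/44) + 2·(5/44) + 6·(4/44) = 17/22.
E[N | M ≥ 8] = (17/22) / (7/22) = 17/7.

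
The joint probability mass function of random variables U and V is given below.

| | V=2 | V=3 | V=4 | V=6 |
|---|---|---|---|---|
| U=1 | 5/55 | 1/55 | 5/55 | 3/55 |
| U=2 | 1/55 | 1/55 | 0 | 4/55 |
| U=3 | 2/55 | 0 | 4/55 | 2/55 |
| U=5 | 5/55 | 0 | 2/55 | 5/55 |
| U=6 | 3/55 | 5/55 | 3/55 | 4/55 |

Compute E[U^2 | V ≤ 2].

65/4

P(V ≤ 2) = 16/55.
Σ U^2·P over the event = 1·(5/55) + 4·(1/55) + 9·(2/55) + 25·(5/55) + 36·(3/55) = 52/11.
E[U^2 | V ≤ 2] = (52/11) / (16/55) = 65/4.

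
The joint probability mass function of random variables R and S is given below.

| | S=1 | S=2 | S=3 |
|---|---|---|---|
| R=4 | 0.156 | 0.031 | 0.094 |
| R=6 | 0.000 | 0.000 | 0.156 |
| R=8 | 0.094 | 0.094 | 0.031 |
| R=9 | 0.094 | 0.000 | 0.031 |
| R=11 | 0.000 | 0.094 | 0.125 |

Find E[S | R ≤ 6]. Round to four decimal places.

2.2151

P(R ≤ 6) = 0.437.
Σ S·P over the event = 1·(0.156) + 2·(0.031) + 3·(0.094) + 3·(0.156) = 0.968.
E[S | R ≤ 6] = (0.968) / (0.437) = 2.2151.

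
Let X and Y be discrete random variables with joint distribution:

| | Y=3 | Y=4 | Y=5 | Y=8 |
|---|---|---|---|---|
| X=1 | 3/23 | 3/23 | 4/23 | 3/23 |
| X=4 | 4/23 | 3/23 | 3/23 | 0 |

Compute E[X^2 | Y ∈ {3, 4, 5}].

P(Y ∈ {3, 4, 5}) = 20/23.
Σ X^2·P over the event = 1·(3/23) + 1·(3/23) + 1·(4/23) + 16·(4/23) + 16·(3/23) + 16·(3/23) = 170/23.
E[X^2 | Y ∈ {3, 4, 5}] = (170/23) / (20/23) = 17/2.

17/2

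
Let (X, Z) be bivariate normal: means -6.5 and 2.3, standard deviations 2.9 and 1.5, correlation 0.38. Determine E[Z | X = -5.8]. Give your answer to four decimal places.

The regression of Z on X has slope ρ·σ_Z/σ_X and passes through (μ_X, μ_Z).
E[Z | X=-5.8] = 2.3 + (0.38)·(1.5/2.9)·(-5.8 − (-6.5)) = 2.3 + (0.19655)·(0.7) = 2.4376.

2.4376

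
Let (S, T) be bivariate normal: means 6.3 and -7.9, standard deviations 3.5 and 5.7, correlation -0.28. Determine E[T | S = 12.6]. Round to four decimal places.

For a bivariate normal, E[T | S=x] = μ_T + ρ·(σ_T/σ_S)·(x − μ_S).
E[T | S=12.6] = -7.9 + (-0.28)·(5.7/3.5)·(12.6 − (6.3)) = -7.9 + (-0.456)·(6.3) = -10.7728.

-10.7728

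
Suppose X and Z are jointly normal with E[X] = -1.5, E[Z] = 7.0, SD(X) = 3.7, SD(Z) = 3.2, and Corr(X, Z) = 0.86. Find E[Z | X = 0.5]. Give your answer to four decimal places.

For a bivariate normal, E[Z | X=x] = μ_Z + ρ·(σ_Z/σ_X)·(x − μ_X).
E[Z | X=0.5] = 7.0 + (0.86)·(3.2/3.7)·(0.5 − (-1.5)) = 7.0 + (0.74378)·(2) = 8.4876.

8.4876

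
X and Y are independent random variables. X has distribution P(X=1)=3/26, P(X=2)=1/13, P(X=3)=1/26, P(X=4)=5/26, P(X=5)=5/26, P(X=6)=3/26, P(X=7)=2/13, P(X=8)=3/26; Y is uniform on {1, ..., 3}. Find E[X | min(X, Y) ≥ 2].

P(min(X, Y) ≥ 2) = 23/39.
Summing X·P(x,y) over outcomes with min(X, Y) ≥ 2 gives 122/39.
E[X | min(X, Y) ≥ 2] = (122/39) / (23/39) = 122/23.

122/23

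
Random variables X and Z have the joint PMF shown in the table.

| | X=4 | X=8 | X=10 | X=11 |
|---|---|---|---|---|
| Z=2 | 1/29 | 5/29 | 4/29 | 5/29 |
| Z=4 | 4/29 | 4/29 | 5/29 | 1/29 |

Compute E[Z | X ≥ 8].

P(X ≥ 8) = 24/29.
Σ Z·P over the event = 2·(5/29) + 4·(4/29) + 2·(4/29) + 4·(5/29) + 2·(5/29) + 4·(1/29) = 68/29.
E[Z | X ≥ 8] = (68/29) / (24/29) = 17/6.

17/6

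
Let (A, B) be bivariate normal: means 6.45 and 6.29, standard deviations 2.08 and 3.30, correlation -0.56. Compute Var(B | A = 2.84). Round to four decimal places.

7.4749

The conditional variance in a bivariate normal is σ_B²(1 − ρ²), independent of x.
Var(B | A=2.84) = (3.30)²·(1 − (-0.56)²) = 10.89·0.6864 = 7.4749.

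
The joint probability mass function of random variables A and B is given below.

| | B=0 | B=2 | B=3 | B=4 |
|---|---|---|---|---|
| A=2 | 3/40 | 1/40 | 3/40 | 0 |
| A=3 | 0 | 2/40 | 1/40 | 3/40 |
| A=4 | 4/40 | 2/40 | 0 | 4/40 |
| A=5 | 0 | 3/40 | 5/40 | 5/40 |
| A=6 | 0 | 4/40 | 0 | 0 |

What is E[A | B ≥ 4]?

25/6

P(B ≥ 4) = 3/10.
Σ A·P over the event = 3·(3/40) + 4·(4/40) + 5·(5/40) = 5/4.
E[A | B ≥ 4] = (5/4) / (3/10) = 25/6.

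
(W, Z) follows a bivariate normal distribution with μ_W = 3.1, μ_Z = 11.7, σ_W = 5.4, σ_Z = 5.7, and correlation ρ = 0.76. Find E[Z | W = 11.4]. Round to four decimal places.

The regression of Z on W has slope ρ·σ_Z/σ_W and passes through (μ_W, μ_Z).
E[Z | W=11.4] = 11.7 + (0.76)·(5.7/5.4)·(11.4 − (3.1)) = 11.7 + (0.80222)·(8.3) = 18.3584.

18.3584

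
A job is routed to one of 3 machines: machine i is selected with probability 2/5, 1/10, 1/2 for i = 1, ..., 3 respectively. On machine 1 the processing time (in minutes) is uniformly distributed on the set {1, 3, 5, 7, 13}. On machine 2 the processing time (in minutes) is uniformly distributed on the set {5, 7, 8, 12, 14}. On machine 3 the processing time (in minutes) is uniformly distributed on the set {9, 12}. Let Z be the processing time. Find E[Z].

849/100

E[Z | machine 1] = (1+3+5+7+13)/5 = 29/5.
E[Z | machine 2] = (5+7+8+12+14)/5 = 46/5.
E[Z | machine 3] = (9+12)/2 = 21/2.
E[Z] = (2/5)·(29/5) + (1/10)·(46/5) + (1/2)·(21/2) = 849/100.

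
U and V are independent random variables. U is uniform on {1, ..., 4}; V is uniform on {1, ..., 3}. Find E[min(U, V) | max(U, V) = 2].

Outcomes with max(U, V) = 2: (1,2), (2,1), (2,2), each with probability 1/12.
E[min(U, V) | max(U, V) = 2] = (1 + 1 + 2) / 3 = 4/3.

4/3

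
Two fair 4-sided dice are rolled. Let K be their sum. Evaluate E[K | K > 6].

22/3

P(K > 6) = 3/16.
Σ over the event: 7·1/8 + 8·1/16 = 11/8.
E[K | K > 6] = (11/8) / (3/16) = 22/3.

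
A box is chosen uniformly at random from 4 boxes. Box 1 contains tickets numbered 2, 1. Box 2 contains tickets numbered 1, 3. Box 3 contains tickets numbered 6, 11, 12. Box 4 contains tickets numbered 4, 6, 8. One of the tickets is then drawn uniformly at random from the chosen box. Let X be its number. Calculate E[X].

E[X | box 1] = (2+1)/2 = 3/2.
E[X | box 2] = (1+3)/2 = 2.
E[X | box 3] = (6+11+12)/3 = 29/3.
E[X | box 4] = (4+6+8)/3 = 6.
By the law of total expectation,
E[X] = (1/4)·(3/2) + (1/4)·(2) + (1/4)·(29/3) + (1/4)·(6) = 115/24.

115/24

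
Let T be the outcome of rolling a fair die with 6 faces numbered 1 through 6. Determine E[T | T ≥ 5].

11/2

Given T ≥ 5, T is equally likely to be any of {5, 6}.
E[T | T ≥ 5] = (5 + 6) / 2 = 11/2.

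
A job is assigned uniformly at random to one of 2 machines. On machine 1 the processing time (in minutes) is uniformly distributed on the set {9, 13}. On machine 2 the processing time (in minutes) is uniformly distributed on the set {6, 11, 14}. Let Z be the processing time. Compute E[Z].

E[Z | machine 1] = (9+13)/2 = 11.
E[Z | machine 2] = (6+11+14)/3 = 31/3.
By the law of total expectation,
E[Z] = (1/2)·(11) + (1/2)·(31/3) = 32/3.

32/3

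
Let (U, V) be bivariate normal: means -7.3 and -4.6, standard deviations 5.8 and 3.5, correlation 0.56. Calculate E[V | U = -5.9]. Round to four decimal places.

E[V | U=x] = μ_V + ρ(σ_V/σ_U)(x − μ_U) for jointly normal variables.
E[V | U=-5.9] = -4.6 + (0.56)·(3.5/5.8)·(-5.9 − (-7.3)) = -4.6 + (0.33793)·(1.4) = -4.1269.

-4.1269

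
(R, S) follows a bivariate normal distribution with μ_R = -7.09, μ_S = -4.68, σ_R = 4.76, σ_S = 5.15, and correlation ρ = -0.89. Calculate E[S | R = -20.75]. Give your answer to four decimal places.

8.4735

The regression of S on R has slope ρ·σ_S/σ_R and passes through (μ_R, μ_S).
E[S | R=-20.75] = -4.68 + (-0.89)·(5.15/4.76)·(-20.75 − (-7.09)) = -4.68 + (-0.96292)·(-13.66) = 8.4735.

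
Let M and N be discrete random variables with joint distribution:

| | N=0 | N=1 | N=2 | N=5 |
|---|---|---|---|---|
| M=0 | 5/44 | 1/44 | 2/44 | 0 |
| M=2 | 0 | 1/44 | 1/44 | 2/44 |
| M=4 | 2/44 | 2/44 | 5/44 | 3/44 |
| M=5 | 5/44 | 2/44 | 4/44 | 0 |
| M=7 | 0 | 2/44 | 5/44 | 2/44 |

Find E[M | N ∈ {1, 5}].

64/15

P(N ∈ {1, 5}) = 15/44.
Σ M·P over the event = 0·(1/44) + 2·(1/44) + 2·(2/44) + 4·(2/44) + 4·(3/44) + 5·(2/44) + 7·(2/44) + 7·(2/44) = 16/11.
E[M | N ∈ {1, 5}] = (16/11) / (15/44) = 64/15.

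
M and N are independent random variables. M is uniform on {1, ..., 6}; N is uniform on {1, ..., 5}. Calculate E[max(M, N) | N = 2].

11/3

Outcomes with N = 2: (1,2), (2,2), (3,2), (4,2), (5,2), (6,2), each with probability 1/30.
E[max(M, N) | N = 2] = (2 + 2 + 3 + 4 + 5 + 6) / 6 = 11/3.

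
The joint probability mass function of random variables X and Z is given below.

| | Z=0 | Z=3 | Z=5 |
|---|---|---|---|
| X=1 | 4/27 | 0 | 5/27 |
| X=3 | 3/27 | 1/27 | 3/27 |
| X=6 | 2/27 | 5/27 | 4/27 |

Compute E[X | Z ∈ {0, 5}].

P(Z ∈ {0, 5}) = 7/9.
Σ X·P over the event = 1·(4/27) + 1·(5/27) + 3·(3/27) + 3·(3/27) + 6·(2/27) + 6·(4/27) = 7/3.
E[X | Z ∈ {0, 5}] = (7/3) / (7/9) = 3.

3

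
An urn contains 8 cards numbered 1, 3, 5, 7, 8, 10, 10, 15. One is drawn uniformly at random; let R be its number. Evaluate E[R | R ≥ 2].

58/7

P(R ≥ 2) = 7/8.
Σ over the event: 3·1/8 + 5·1/8 + 7·1/8 + 8·1/8 + 10·1/4 + 15·1/8 = 29/4.
E[R | R ≥ 2] = (29/4) / (7/8) = 58/7.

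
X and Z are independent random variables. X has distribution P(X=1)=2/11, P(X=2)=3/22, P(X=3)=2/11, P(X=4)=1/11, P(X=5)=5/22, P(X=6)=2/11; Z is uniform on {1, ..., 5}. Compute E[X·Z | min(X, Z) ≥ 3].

P(min(X, Z) ≥ 3) = 9/22.
Summing XZ·P(x,y) over outcomes with min(X, Z) ≥ 3 gives 414/55.
E[X·Z | min(X, Z) ≥ 3] = (414/55) / (9/22) = 92/5.

92/5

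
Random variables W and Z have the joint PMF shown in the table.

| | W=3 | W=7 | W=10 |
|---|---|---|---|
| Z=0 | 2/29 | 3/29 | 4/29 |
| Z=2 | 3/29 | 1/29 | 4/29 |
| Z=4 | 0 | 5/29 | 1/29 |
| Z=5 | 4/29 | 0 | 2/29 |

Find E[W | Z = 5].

P(Z = 5) = 6/29.
Σ W·P over the event = 3·(4/29) + 10·(2/29) = 32/29.
E[W | Z = 5] = (32/29) / (6/29) = 16/3.

16/3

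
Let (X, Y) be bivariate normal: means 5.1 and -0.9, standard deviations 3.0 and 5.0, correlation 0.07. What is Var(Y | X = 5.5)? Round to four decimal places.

For a bivariate normal, Var(Y | X=x) = σ_Y²(1 − ρ²).
Var(Y | X=5.5) = (5.0)²·(1 − (0.07)²) = 25·0.9951 = 24.8775.

24.8775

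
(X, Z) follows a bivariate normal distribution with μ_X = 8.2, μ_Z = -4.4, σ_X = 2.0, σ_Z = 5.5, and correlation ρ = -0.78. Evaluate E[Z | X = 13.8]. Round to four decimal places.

E[Z | X=x] = μ_Z + ρ(σ_Z/σ_X)(x − μ_X) for jointly normal variables.
E[Z | X=13.8] = -4.4 + (-0.78)·(5.5/2.0)·(13.8 − (8.2)) = -4.4 + (-2.145)·(5.6) = -16.4120.

-16.4120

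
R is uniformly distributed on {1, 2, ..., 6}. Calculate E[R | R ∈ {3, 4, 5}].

4

P(R ∈ {3, 4, 5}) = 1/2.
Σ over the event: 3·1/6 + 4·1/6 + 5·1/6 = 2.
E[R | R ∈ {3, 4, 5}] = (2) / (1/2) = 4.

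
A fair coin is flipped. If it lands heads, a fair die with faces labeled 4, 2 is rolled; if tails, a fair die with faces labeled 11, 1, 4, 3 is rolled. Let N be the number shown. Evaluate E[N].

E[N | heads] = (4+2)/2 = 3.
E[N | tails] = (11+1+4+3)/4 = 19/4.
By the law of total expectation,
E[N] = (1/2)·(3) + (1/2)·(19/4) = 31/8.

31/8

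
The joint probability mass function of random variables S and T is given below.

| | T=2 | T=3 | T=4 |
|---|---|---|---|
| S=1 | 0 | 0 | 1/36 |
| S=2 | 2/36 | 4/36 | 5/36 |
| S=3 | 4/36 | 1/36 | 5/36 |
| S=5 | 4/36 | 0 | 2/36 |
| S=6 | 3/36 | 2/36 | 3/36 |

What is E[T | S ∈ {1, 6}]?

P(S ∈ {1, 6}) = 1/4.
Σ T·P over the event = 4·(1/36) + 2·(3/36) + 3·(2/36) + 4·(3/36) = 7/9.
E[T | S ∈ {1, 6}] = (7/9) / (1/4) = 28/9.

28/9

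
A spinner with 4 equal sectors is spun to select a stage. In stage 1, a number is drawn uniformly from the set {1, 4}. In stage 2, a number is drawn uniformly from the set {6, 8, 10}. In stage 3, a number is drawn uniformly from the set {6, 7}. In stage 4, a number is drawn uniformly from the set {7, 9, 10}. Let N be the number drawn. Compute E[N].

E[N | stage 1] = (1+4)/2 = 5/2.
E[N | stage 2] = (6+8+10)/3 = 8.
E[N | stage 3] = (6+7)/2 = 13/2.
E[N | stage 4] = (7+9+10)/3 = 26/3.
By the law of total expectation,
E[N] = (1/4)·(5/2) + (1/4)·(8) + (1/4)·(13/2) + (1/4)·(26/3) = 77/12.

77/12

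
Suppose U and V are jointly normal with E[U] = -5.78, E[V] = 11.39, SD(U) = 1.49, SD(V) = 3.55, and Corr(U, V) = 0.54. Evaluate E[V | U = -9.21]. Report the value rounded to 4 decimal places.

6.9770

For a bivariate normal, E[V | U=x] = μ_V + ρ·(σ_V/σ_U)·(x − μ_U).
E[V | U=-9.21] = 11.39 + (0.54)·(3.55/1.49)·(-9.21 − (-5.78)) = 11.39 + (1.2866)·(-3.43) = 6.9770.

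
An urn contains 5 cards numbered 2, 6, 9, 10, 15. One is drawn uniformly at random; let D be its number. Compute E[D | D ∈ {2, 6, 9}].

17/3

P(D ∈ {2, 6, 9}) = 3/5.
Σ over the event: 2·1/5 + 6·1/5 + 9·1/5 = 17/5.
E[D | D ∈ {2, 6, 9}] = (17/5) / (3/5) = 17/3.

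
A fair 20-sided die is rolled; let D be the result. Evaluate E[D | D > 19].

20

Given D > 19, D is equally likely to be any of {20}.
E[D | D > 19] = (20) / 1 = 20.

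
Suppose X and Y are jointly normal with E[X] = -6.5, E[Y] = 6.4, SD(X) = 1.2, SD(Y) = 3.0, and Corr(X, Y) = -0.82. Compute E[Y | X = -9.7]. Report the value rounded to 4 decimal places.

12.9600

The regression of Y on X has slope ρ·σ_Y/σ_X and passes through (μ_X, μ_Y).
E[Y | X=-9.7] = 6.4 + (-0.82)·(3.0/1.2)·(-9.7 − (-6.5)) = 6.4 + (-2.05)·(-3.2) = 12.9600.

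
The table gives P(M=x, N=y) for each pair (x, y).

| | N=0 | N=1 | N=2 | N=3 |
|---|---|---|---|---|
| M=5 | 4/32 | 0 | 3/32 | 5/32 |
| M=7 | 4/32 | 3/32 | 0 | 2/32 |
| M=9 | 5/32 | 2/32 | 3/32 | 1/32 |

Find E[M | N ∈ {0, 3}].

P(N ∈ {0, 3}) = 21/32.
Σ M·P over the event = 5·(4/32) + 5·(5/32) + 7·(4/32) + 7·(2/32) + 9·(5/32) + 9·(1/32) = 141/32.
E[M | N ∈ {0, 3}] = (141/32) / (21/32) = 47/7.

47/7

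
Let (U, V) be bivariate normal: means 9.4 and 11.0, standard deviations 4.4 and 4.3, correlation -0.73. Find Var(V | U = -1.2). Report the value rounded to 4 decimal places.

Var(V | U=x) = (1 − ρ²)·σ_V².
Var(V | U=-1.2) = (4.3)²·(1 − (-0.73)²) = 18.49·0.4671 = 8.6367.

8.6367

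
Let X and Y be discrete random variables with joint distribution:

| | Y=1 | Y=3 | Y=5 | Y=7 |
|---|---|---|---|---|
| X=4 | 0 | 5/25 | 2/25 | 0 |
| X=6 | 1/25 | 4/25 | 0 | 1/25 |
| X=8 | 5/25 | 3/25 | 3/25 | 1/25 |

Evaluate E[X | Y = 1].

P(Y = 1) = 6/25.
Σ X·P over the event = 6·(1/25) + 8·(5/25) = 46/25.
E[X | Y = 1] = (46/25) / (6/25) = 23/3.

23/3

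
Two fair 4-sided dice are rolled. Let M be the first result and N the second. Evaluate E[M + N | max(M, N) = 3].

P(max(M, N) = 3) = 5/16.
Summing (M+N)·P(x,y) over outcomes with max(M, N) = 3 gives 3/2.
E[M + N | max(M, N) = 3] = (3/2) / (5/16) = 24/5.

24/5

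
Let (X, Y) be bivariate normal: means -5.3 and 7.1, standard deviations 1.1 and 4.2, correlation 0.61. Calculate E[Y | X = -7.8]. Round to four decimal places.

The regression of Y on X has slope ρ·σ_Y/σ_X and passes through (μ_X, μ_Y).
E[Y | X=-7.8] = 7.1 + (0.61)·(4.2/1.1)·(-7.8 − (-5.3)) = 7.1 + (2.3291)·(-2.5) = 1.2773.

1.2773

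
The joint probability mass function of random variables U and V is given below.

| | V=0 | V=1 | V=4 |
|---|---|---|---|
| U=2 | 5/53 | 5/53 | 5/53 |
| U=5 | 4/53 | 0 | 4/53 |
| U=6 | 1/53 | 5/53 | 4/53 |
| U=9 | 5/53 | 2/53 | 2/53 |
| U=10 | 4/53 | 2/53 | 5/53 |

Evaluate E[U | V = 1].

P(V = 1) = 14/53.
Σ U·P over the event = 2·(5/53) + 6·(5/53) + 9·(2/53) + 10·(2/53) = 78/53.
E[U | V = 1] = (78/53) / (14/53) = 39/7.

39/7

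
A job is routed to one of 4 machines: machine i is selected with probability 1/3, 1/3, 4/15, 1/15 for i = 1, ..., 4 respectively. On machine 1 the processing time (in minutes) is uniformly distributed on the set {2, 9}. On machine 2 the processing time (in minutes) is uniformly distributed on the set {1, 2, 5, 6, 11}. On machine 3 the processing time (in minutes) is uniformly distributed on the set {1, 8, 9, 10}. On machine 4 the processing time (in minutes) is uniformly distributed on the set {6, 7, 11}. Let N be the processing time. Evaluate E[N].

E[N | machine 1] = (2+9)/2 = 11/2.
E[N | machine 2] = (1+2+5+6+11)/5 = 5.
E[N | machine 3] = (1+8+9+10)/4 = 7.
E[N | machine 4] = (6+7+11)/3 = 8.
E[N] = (1/3)·(11/2) + (1/3)·(5) + (4/15)·(7) + (1/15)·(8) = 59/10.

59/10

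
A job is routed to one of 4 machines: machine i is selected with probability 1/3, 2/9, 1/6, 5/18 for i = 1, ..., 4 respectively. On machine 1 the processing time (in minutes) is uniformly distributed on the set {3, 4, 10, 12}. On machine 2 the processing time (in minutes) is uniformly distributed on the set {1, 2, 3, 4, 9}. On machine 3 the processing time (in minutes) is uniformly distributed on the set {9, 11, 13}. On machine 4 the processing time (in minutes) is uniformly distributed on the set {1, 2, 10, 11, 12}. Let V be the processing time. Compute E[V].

1277/180

E[V | machine 1] = (3+4+10+12)/4 = 29/4.
E[V | machine 2] = (1+2+3+4+9)/5 = 19/5.
E[V | machine 3] = (9+11+13)/3 = 11.
E[V | machine 4] = (1+2+10+11+12)/5 = 36/5.
E[V] = (1/3)·(29/4) + (2/9)·(19/5) + (1/6)·(11) + (5/18)·(36/5) = 1277/180.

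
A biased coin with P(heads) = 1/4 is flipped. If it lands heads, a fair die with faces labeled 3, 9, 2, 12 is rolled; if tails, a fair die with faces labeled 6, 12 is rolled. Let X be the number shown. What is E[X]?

67/8

E[X | heads] = (3+9+2+12)/4 = 13/2.
E[X | tails] = (6+12)/2 = 9.
E[X] = (1/4)·(13/2) + (3/4)·(9) = 67/8.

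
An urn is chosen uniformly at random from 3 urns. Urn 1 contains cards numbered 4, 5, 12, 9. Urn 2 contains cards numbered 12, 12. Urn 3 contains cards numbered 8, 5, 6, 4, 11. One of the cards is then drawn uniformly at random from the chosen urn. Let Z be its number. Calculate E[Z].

E[Z | urn 1] = (4+5+12+9)/4 = 15/2.
E[Z | urn 2] = (12+12)/2 = 12.
E[Z | urn 3] = (8+5+6+4+11)/5 = 34/5.
By the law of total expectation,
E[Z] = (1/3)·(15/2) + (1/3)·(12) + (1/3)·(34/5) = 263/30.

263/30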